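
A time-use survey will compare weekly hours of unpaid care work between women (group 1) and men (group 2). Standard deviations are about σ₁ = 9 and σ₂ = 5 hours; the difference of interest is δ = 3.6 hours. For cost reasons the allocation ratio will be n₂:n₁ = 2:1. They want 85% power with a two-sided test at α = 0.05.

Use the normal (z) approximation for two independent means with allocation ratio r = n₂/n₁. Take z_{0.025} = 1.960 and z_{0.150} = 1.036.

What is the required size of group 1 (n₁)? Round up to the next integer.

n₁ = (z_{α/2} + z_β)² · (σ₁² + σ₂²/r) / δ²
   = (1.960 + 1.036)² · (9² + 5²/2) / 3.6²
   = 8.9760 · (81 + 12.5) / 12.96
   = 8.9760 · 93.5 / 12.96
   = 64.76
Round up → n₁ = 65; n₂ = r·n₁ = 2 × 65 = 130.

n₁ = 65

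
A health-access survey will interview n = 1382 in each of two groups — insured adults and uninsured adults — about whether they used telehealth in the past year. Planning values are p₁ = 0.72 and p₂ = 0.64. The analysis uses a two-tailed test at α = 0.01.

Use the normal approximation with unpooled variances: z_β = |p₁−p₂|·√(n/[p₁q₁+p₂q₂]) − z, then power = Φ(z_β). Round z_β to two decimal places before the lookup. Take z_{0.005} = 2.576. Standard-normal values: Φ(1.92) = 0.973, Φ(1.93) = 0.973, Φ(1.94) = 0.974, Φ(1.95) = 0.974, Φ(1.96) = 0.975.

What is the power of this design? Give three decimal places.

z_β = |p₁−p₂|·√(n/[p₁q₁+p₂q₂]) − z_{α/2}
    = 0.08 · √(1382/0.4320) − 2.576
    = 0.08 · 56.5604 − 2.576
    = 4.5248 − 2.576 = 1.9488 → 1.95
Power = Φ(1.95) = 0.974.

Power ≈ 0.974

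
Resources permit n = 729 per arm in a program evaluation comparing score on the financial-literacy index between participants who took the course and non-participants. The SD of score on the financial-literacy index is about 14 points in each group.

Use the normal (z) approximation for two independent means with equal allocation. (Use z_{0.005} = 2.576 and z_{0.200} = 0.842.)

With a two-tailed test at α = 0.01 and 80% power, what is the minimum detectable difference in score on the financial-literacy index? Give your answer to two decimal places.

Minimum detectable difference ≈ 2.51 points

δ = (z_{α/2} + z_β) · √((σ₁²+σ₂²)/n)
  = (2.576 + 0.842) · √(392/729)
  = 3.418 · √0.53772
  = 3.418 · 0.7333
  = 2.5064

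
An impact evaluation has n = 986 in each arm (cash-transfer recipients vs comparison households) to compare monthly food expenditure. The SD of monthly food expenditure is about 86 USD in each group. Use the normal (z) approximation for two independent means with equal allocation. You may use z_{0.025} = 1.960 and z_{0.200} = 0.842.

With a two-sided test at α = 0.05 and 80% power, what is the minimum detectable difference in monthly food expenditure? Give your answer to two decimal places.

Minimum detectable difference ≈ 10.85 USD

δ = (z_{α/2} + z_β) · √((σ₁²+σ₂²)/n)
  = (1.960 + 0.842) · √(14792/986)
  = 2.802 · √15.002
  = 2.802 · 3.8732
  = 10.8528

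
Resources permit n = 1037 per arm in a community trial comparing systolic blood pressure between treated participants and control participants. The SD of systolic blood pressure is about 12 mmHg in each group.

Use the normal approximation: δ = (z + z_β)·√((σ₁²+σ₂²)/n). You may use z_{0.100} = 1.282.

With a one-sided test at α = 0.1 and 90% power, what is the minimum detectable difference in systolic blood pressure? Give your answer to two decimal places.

Minimum detectable difference ≈ 1.35 mmHg

δ = (z_α + z_β) · √((σ₁²+σ₂²)/n)
  = (1.282 + 1.282) · √(288/1037)
  = 2.564 · √0.27772
  = 2.564 · 0.5270
  = 1.3512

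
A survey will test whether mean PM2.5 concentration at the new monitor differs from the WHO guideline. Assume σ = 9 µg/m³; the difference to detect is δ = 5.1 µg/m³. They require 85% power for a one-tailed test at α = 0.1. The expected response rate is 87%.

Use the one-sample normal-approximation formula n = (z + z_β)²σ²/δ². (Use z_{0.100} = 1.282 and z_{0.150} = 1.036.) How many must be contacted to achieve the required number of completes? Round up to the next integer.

n = 20

n = (z_α + z_β)² · σ² / δ²
  = (1.282 + 1.036)² · 9² / 5.1²
  = 5.3731 · 81 / 26.01
  = 16.73
Adjust for 87% response: 16.73 / 0.87 = 19.23.
Round up → n = 20.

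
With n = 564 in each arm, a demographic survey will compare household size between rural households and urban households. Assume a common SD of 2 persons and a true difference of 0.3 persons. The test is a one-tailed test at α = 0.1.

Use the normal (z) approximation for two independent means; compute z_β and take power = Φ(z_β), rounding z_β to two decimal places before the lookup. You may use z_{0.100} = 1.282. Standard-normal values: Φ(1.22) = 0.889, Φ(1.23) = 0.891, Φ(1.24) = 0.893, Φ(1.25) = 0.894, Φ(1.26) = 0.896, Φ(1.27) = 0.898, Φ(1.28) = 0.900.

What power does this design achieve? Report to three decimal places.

z_β = δ·√(n/(σ₁²+σ₂²)) − z_α
    = 0.3 · √(564/8) − 1.282
    = 0.3 · 8.39643 − 1.282
    = 2.5189 − 1.282 = 1.2369 → 1.24
Power = Φ(1.24) = 0.893.

Power ≈ 0.893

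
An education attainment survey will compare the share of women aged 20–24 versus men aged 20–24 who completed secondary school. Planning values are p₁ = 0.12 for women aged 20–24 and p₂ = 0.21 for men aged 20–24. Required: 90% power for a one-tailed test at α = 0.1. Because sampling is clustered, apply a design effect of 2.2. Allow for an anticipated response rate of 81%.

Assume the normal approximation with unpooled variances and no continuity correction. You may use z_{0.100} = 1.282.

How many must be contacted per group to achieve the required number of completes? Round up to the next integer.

n = 599 per group

n = (z_α + z_β)² · [p₁(1−p₁) + p₂(1−p₂)] / (p₁ − p₂)²
  = (1.282 + 1.282)² · (0.12·0.88 + 0.21·0.79) / (-0.09)²
  = (2.564)² · (0.1056 + 0.1659) / 0.0081
  = 6.5741 · 0.2715 / 0.0081
  = 220.35
Design effect: 2.2 × 220.35 = 484.78.
Adjust for 81% response: 484.78 / 0.81 = 598.49.
Round up → n = 599 per group.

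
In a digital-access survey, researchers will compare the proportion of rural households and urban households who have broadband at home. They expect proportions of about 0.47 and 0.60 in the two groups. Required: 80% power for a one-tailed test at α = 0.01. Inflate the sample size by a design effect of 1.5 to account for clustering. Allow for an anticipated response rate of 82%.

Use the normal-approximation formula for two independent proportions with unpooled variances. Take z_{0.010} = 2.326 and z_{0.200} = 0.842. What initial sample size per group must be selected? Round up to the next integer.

n = 532 per group

n = (z_α + z_β)² · [p₁(1−p₁) + p₂(1−p₂)] / (p₁ − p₂)²
  = (2.326 + 0.842)² · (0.47·0.53 + 0.60·0.40) / (-0.13)²
  = (3.168)² · (0.2491 + 0.2400) / 0.0169
  = 10.0362 · 0.4891 / 0.0169
  = 290.46
Design effect: 1.5 × 290.46 = 435.68.
Adjust for 82% response: 435.68 / 0.82 = 531.32.
Round up → n = 532 per group.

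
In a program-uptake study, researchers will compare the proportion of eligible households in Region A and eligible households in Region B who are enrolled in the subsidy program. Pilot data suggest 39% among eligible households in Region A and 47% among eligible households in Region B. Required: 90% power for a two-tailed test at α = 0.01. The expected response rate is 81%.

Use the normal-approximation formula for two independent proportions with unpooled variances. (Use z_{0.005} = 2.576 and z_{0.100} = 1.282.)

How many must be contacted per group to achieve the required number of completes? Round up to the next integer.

n = (z_{α/2} + z_β)² · [p₁(1−p₁) + p₂(1−p₂)] / (p₁ − p₂)²
  = (2.576 + 1.282)² · (0.39·0.61 + 0.47·0.53) / (-0.08)²
  = (3.858)² · (0.2379 + 0.2491) / 0.0064
  = 14.8842 · 0.4870 / 0.0064
  = 1132.59
Adjust for 81% response: 1132.59 / 0.81 = 1398.26.
Round up → n = 1399 per group.

n = 1399 per group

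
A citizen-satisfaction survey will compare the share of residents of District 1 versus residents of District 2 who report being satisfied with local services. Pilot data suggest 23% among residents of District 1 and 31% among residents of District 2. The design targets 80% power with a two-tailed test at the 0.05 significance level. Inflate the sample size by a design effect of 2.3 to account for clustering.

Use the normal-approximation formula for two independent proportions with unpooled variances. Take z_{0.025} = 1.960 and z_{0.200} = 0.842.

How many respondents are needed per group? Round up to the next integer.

n = 1104 per group

n = (z_{α/2} + z_β)² · [p₁(1−p₁) + p₂(1−p₂)] / (p₁ − p₂)²
  = (1.960 + 0.842)² · (0.23·0.77 + 0.31·0.69) / (-0.08)²
  = (2.802)² · (0.1771 + 0.2139) / 0.0064
  = 7.8512 · 0.3910 / 0.0064
  = 479.66
Design effect: 2.3 × 479.66 = 1103.22.
Round up → n = 1104 per group.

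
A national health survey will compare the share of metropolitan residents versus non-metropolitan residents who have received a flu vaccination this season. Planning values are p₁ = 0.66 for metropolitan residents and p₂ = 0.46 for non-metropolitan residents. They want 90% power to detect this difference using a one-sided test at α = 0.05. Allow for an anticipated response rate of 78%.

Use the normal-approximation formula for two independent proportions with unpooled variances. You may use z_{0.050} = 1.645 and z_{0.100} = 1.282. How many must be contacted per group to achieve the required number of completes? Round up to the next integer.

n = 130 per group

n = (z_α + z_β)² · [p₁(1−p₁) + p₂(1−p₂)] / (p₁ − p₂)²
  = (1.645 + 1.282)² · (0.66·0.34 + 0.46·0.54) / (0.20)²
  = (2.927)² · (0.2244 + 0.2484) / 0.0400
  = 8.5673 · 0.4728 / 0.0400
  = 101.27
Adjust for 78% response: 101.27 / 0.78 = 129.83.
Round up → n = 130 per group.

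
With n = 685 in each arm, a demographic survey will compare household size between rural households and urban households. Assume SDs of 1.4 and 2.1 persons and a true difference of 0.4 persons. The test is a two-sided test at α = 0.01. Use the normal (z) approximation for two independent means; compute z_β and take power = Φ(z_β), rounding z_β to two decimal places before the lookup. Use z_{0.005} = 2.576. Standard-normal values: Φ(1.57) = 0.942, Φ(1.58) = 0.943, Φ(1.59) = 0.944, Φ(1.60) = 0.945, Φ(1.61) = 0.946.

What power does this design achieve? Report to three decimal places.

z_β = δ·√(n/(σ₁²+σ₂²)) − z_{α/2}
    = 0.4 · √(685/6.37) − 2.576
    = 0.4 · 10.36992 − 2.576
    = 4.1480 − 2.576 = 1.5720 → 1.57
Power = Φ(1.57) = 0.942.

Power ≈ 0.942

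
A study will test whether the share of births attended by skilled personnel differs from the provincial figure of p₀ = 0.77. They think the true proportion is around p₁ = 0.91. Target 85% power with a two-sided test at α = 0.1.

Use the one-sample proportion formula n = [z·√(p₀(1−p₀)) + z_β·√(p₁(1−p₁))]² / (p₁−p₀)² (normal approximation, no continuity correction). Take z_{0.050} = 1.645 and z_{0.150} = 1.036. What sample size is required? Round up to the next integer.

n = 50

n = [z_{α/2}·√(p₀q₀) + z_β·√(p₁q₁)]² / (p₁ − p₀)²
  = [1.645·√(0.77·0.23) + 1.036·√(0.91·0.09)]² / (0.14)²
  = [1.645·0.4208 + 1.036·0.2862]² / 0.0196
  = [0.9888]² / 0.0196
  = 49.88
Round up → n = 50.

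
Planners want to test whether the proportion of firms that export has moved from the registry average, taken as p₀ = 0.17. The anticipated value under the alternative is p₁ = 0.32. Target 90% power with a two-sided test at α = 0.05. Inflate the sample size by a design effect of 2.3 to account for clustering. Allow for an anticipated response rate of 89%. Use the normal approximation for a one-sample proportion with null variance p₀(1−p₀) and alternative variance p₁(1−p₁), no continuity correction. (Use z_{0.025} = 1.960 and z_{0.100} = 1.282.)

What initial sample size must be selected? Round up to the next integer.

n = [z_{α/2}·√(p₀q₀) + z_β·√(p₁q₁)]² / (p₁ − p₀)²
  = [1.960·√(0.17·0.83) + 1.282·√(0.32·0.68)]² / (0.15)²
  = [1.960·0.3756 + 1.282·0.4665]² / 0.0225
  = [1.3343]² / 0.0225
  = 79.12
Design effect: 2.3 × 79.12 = 181.98.
Adjust for 89% response: 181.98 / 0.89 = 204.47.
Round up → n = 205.

n = 205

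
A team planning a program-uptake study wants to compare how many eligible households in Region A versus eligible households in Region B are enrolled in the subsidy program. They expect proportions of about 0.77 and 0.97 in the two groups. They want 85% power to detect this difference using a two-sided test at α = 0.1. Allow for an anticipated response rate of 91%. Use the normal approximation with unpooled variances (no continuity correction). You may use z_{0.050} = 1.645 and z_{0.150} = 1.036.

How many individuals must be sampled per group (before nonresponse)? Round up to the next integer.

n = 41 per group

n = (z_{α/2} + z_β)² · [p₁(1−p₁) + p₂(1−p₂)] / (p₁ − p₂)²
  = (1.645 + 1.036)² · (0.77·0.23 + 0.97·0.03) / (-0.20)²
  = (2.681)² · (0.1771 + 0.0291) / 0.0400
  = 7.1878 · 0.2062 / 0.0400
  = 37.05
Adjust for 91% response: 37.05 / 0.91 = 40.72.
Round up → n = 41 per group.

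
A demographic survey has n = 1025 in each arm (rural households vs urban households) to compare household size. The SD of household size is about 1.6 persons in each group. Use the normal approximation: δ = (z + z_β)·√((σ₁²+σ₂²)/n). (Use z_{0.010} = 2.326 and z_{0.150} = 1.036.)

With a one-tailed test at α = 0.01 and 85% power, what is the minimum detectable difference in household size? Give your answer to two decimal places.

Minimum detectable difference ≈ 0.24 persons

δ = (z_α + z_β) · √((σ₁²+σ₂²)/n)
  = (2.326 + 1.036) · √(5.12/1025)
  = 3.362 · √0.005
  = 3.362 · 0.0707
  = 0.2376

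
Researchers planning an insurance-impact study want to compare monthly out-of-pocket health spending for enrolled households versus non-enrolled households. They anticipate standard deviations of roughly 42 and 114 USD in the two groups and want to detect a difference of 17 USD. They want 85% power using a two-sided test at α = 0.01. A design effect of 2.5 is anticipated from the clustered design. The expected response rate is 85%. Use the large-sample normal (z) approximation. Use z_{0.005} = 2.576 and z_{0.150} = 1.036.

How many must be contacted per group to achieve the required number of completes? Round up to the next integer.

n = (z_{α/2} + z_β)² · (σ₁² + σ₂²) / δ²
  = (2.576 + 1.036)² · (42² + 114² = 14760) / 17²
  = 13.0465 · 14760 / 289
  = 666.32
Design effect: 2.5 × 666.32 = 1665.80.
Adjust for 85% response: 1665.80 / 0.85 = 1959.77.
Round up → n = 1960 per group.

n = 1960 per group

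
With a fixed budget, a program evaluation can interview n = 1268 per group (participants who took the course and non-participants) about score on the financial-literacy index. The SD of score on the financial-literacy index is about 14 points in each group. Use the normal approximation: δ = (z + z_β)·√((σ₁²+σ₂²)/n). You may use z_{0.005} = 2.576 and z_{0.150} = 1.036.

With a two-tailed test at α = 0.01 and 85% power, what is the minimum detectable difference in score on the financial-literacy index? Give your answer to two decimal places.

δ = (z_{α/2} + z_β) · √((σ₁²+σ₂²)/n)
  = (2.576 + 1.036) · √(392/1268)
  = 3.612 · √0.30915
  = 3.612 · 0.5560
  = 2.0083

Minimum detectable difference ≈ 2.01 points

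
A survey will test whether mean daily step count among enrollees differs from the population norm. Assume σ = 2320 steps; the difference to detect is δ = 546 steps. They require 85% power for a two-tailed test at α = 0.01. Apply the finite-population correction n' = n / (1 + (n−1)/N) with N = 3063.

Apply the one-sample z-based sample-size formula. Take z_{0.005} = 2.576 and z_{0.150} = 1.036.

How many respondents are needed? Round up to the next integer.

n = (z_{α/2} + z_β)² · σ² / δ²
  = (2.576 + 1.036)² · 2320² / 546²
  = 13.0465 · 5382400 / 298116
  = 235.55
Finite-population correction (N = 3063): 235.55 / (1 + (235.55 − 1)/3063) = 218.80.
Round up → n = 219.

n = 219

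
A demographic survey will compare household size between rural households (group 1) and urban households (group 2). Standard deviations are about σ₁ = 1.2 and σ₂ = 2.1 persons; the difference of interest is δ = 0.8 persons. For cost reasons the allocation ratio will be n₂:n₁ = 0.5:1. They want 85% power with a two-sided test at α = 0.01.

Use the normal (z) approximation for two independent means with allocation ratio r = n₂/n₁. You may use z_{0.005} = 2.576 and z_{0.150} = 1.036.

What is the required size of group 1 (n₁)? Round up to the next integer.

n₁ = 210

n₁ = (z_{α/2} + z_β)² · (σ₁² + σ₂²/r) / δ²
   = (2.576 + 1.036)² · (1.2² + 2.1²/0.5) / 0.8²
   = 13.0465 · (1.44 + 8.82) / 0.64
   = 13.0465 · 10.26 / 0.64
   = 209.15
Round up → n₁ = 210; n₂ = r·n₁ = 0.5 × 210 = 105.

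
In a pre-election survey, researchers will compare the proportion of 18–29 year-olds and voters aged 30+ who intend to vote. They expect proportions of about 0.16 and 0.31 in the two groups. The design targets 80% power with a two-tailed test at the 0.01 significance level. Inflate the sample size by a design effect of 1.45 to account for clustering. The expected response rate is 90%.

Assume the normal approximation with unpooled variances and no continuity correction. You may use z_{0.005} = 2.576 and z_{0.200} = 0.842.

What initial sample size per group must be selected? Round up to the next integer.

n = (z_{α/2} + z_β)² · [p₁(1−p₁) + p₂(1−p₂)] / (p₁ − p₂)²
  = (2.576 + 0.842)² · (0.16·0.84 + 0.31·0.69) / (-0.15)²
  = (3.418)² · (0.1344 + 0.2139) / 0.0225
  = 11.6827 · 0.3483 / 0.0225
  = 180.85
Design effect: 1.45 × 180.85 = 262.23.
Adjust for 90% response: 262.23 / 0.90 = 291.37.
Round up → n = 292 per group.

n = 292 per group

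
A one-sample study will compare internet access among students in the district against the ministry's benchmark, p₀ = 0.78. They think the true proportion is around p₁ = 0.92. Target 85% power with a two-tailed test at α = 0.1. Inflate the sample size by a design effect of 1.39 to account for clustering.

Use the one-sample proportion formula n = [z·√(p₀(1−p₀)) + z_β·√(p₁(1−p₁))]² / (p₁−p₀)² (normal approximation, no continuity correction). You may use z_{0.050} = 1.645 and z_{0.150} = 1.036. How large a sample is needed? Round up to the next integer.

n = 66

n = [z_{α/2}·√(p₀q₀) + z_β·√(p₁q₁)]² / (p₁ − p₀)²
  = [1.645·√(0.78·0.22) + 1.036·√(0.92·0.08)]² / (0.14)²
  = [1.645·0.4142 + 1.036·0.2713]² / 0.0196
  = [0.9625]² / 0.0196
  = 47.27
Design effect: 1.39 × 47.27 = 65.70.
Round up → n = 66.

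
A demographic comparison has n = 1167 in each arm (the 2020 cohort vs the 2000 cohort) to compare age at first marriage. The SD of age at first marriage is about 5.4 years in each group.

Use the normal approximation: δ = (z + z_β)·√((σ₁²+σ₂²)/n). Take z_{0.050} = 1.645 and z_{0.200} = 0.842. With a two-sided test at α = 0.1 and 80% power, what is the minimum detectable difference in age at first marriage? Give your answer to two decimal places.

δ = (z_{α/2} + z_β) · √((σ₁²+σ₂²)/n)
  = (1.645 + 0.842) · √(58.32/1167)
  = 2.487 · √0.04997
  = 2.487 · 0.2235
  = 0.5560

Minimum detectable difference ≈ 0.56 years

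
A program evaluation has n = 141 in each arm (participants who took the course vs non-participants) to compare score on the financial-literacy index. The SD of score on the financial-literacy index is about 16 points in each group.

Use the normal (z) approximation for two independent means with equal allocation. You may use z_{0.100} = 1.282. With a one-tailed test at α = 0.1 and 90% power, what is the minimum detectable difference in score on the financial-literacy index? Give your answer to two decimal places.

δ = (z_α + z_β) · √((σ₁²+σ₂²)/n)
  = (1.282 + 1.282) · √(512/141)
  = 2.564 · √3.6312
  = 2.564 · 1.9056
  = 4.8859

Minimum detectable difference ≈ 4.89 points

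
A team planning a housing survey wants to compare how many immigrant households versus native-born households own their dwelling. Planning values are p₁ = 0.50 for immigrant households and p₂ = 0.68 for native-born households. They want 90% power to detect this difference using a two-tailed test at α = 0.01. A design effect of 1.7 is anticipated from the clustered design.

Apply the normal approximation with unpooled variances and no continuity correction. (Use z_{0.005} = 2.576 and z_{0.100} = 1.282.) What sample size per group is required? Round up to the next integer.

n = 366 per group

n = (z_{α/2} + z_β)² · [p₁(1−p₁) + p₂(1−p₂)] / (p₁ − p₂)²
  = (2.576 + 1.282)² · (0.50·0.50 + 0.68·0.32) / (-0.18)²
  = (3.858)² · (0.2500 + 0.2176) / 0.0324
  = 14.8842 · 0.4676 / 0.0324
  = 214.81
Design effect: 1.7 × 214.81 = 365.18.
Round up → n = 366 per group.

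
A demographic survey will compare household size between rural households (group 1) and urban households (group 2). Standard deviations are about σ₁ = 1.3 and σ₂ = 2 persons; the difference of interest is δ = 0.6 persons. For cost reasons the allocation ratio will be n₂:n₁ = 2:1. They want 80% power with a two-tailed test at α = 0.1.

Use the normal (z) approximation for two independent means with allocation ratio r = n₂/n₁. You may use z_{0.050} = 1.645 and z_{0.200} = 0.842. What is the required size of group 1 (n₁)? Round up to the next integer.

n₁ = (z_{α/2} + z_β)² · (σ₁² + σ₂²/r) / δ²
   = (1.645 + 0.842)² · (1.3² + 2²/2) / 0.6²
   = 6.1852 · (1.69 + 2) / 0.36
   = 6.1852 · 3.69 / 0.36
   = 63.40
Round up → n₁ = 64; n₂ = r·n₁ = 2 × 64 = 128.

n₁ = 64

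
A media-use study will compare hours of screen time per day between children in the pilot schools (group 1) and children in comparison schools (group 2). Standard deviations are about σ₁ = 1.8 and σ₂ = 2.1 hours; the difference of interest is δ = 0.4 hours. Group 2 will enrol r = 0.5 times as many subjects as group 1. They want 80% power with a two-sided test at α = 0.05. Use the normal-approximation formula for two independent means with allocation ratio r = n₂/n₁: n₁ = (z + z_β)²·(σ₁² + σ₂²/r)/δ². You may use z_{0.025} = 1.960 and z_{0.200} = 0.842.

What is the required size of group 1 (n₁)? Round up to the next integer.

n₁ = (z_{α/2} + z_β)² · (σ₁² + σ₂²/r) / δ²
   = (1.960 + 0.842)² · (1.8² + 2.1²/0.5) / 0.4²
   = 7.8512 · (3.24 + 8.82) / 0.16
   = 7.8512 · 12.06 / 0.16
   = 591.78
Round up → n₁ = 592; n₂ = r·n₁ = 0.5 × 592 = 296.

n₁ = 592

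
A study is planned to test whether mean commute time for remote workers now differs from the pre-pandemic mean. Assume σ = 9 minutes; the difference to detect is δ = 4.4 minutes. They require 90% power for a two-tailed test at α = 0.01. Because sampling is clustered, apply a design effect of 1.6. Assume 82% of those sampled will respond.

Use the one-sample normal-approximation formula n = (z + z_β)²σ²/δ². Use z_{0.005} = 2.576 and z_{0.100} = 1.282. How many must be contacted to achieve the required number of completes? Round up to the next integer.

n = (z_{α/2} + z_β)² · σ² / δ²
  = (2.576 + 1.282)² · 9² / 4.4²
  = 14.8842 · 81 / 19.36
  = 62.27
Design effect: 1.6 × 62.27 = 99.64.
Adjust for 82% response: 99.64 / 0.82 = 121.51.
Round up → n = 122.

n = 122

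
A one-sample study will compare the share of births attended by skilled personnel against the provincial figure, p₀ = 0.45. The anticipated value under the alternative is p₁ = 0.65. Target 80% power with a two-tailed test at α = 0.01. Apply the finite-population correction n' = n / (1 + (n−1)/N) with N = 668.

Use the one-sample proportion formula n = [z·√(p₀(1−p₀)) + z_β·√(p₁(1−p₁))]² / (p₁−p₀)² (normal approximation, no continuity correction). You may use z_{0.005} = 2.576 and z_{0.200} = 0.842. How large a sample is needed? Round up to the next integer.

n = 65

n = [z_{α/2}·√(p₀q₀) + z_β·√(p₁q₁)]² / (p₁ − p₀)²
  = [2.576·√(0.45·0.55) + 0.842·√(0.65·0.35)]² / (0.20)²
  = [2.576·0.4975 + 0.842·0.4770]² / 0.0400
  = [1.6832]² / 0.0400
  = 70.83
Finite-population correction (N = 668): 70.83 / (1 + (70.83 − 1)/668) = 64.12.
Round up → n = 65.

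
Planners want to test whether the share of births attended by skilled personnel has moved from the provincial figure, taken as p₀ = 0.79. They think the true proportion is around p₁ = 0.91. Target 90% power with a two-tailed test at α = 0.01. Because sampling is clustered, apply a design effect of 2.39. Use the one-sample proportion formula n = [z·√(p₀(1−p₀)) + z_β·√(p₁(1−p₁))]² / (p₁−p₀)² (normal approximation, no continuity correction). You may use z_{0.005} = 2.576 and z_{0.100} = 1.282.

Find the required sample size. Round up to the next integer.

n = 333

n = [z_{α/2}·√(p₀q₀) + z_β·√(p₁q₁)]² / (p₁ − p₀)²
  = [2.576·√(0.79·0.21) + 1.282·√(0.91·0.09)]² / (0.12)²
  = [2.576·0.4073 + 1.282·0.2862]² / 0.0144
  = [1.4161]² / 0.0144
  = 139.26
Design effect: 2.39 × 139.26 = 332.84.
Round up → n = 333.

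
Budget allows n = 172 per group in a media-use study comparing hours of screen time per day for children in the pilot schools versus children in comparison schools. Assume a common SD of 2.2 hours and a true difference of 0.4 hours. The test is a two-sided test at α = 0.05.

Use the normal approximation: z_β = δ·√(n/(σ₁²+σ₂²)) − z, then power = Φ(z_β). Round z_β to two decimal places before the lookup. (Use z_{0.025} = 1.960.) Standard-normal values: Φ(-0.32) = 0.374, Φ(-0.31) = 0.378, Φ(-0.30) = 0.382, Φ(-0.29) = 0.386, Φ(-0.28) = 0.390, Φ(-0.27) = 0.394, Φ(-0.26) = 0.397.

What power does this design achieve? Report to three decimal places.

z_β = δ·√(n/(σ₁²+σ₂²)) − z_{α/2}
    = 0.4 · √(172/9.68) − 1.960
    = 0.4 · 4.21528 − 1.960
    = 1.6861 − 1.960 = -0.2739 → -0.27
Power = Φ(-0.27) = 0.394.

Power ≈ 0.394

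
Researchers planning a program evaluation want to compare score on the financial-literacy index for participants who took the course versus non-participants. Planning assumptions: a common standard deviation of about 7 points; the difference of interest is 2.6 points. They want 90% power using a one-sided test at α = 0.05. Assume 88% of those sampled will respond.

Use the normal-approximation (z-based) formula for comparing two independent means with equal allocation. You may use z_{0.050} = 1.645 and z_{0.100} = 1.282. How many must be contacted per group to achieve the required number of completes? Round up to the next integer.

n = (z_α + z_β)² · (σ₁² + σ₂²) / δ²
  = (1.645 + 1.282)² · (2·7² = 98) / 2.6²
  = 8.5673 · 98 / 6.76
  = 124.20
Adjust for 88% response: 124.20 / 0.88 = 141.14.
Round up → n = 142 per group.

n = 142 per group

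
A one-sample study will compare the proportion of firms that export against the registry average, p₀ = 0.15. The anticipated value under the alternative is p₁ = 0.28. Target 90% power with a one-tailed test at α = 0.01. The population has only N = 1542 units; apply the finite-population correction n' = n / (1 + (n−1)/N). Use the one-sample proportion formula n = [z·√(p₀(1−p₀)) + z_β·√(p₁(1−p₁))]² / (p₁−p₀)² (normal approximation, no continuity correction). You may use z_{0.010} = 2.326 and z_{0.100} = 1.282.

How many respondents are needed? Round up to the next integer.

n = [z_α·√(p₀q₀) + z_β·√(p₁q₁)]² / (p₁ − p₀)²
  = [2.326·√(0.15·0.85) + 1.282·√(0.28·0.72)]² / (0.13)²
  = [2.326·0.3571 + 1.282·0.4490]² / 0.0169
  = [1.4062]² / 0.0169
  = 117.00
Finite-population correction (N = 1542): 117.00 / (1 + (117.00 − 1)/1542) = 108.81.
Round up → n = 109.

n = 109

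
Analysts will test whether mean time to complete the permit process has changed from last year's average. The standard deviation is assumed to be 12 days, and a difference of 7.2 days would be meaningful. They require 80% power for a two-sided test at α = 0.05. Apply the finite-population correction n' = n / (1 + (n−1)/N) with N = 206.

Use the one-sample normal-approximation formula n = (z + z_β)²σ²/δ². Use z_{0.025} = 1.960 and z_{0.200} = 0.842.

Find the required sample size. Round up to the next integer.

n = (z_{α/2} + z_β)² · σ² / δ²
  = (1.960 + 0.842)² · 12² / 7.2²
  = 7.8512 · 144 / 51.84
  = 21.81
Finite-population correction (N = 206): 21.81 / (1 + (21.81 − 1)/206) = 19.81.
Round up → n = 20.

n = 20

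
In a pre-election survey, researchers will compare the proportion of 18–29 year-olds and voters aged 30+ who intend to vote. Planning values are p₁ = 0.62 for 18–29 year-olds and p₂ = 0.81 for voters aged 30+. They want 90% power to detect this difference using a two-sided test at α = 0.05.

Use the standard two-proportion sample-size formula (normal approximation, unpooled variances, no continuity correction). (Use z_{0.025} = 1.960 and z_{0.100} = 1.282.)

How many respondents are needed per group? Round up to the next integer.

n = 114 per group

n = (z_{α/2} + z_β)² · [p₁(1−p₁) + p₂(1−p₂)] / (p₁ − p₂)²
  = (1.960 + 1.282)² · (0.62·0.38 + 0.81·0.19) / (-0.19)²
  = (3.242)² · (0.2356 + 0.1539) / 0.0361
  = 10.5106 · 0.3895 / 0.0361
  = 113.40
Round up → n = 114 per group.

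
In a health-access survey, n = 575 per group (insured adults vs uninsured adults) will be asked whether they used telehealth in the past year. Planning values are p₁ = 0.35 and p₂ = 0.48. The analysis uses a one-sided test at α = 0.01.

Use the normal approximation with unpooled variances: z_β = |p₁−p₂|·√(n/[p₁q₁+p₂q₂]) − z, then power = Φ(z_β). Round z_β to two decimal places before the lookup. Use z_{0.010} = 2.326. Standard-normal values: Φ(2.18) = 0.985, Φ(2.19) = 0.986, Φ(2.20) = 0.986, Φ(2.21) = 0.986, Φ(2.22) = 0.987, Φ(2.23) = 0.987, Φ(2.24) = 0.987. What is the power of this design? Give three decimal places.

z_β = |p₁−p₂|·√(n/[p₁q₁+p₂q₂]) − z_α
    = 0.13 · √(575/0.4771) − 2.326
    = 0.13 · 34.7160 − 2.326
    = 4.5131 − 2.326 = 2.1871 → 2.19
Power = Φ(2.19) = 0.986.

Power ≈ 0.986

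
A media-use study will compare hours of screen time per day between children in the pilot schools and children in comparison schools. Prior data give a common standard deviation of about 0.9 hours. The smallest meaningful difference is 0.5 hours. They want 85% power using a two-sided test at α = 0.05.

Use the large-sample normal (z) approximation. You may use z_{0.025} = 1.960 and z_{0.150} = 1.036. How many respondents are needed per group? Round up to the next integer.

n = (z_{α/2} + z_β)² · (σ₁² + σ₂²) / δ²
  = (1.960 + 1.036)² · (2·0.9² = 1.62) / 0.5²
  = 8.9760 · 1.62 / 0.25
  = 58.16
Round up → n = 59 per group.

n = 59 per group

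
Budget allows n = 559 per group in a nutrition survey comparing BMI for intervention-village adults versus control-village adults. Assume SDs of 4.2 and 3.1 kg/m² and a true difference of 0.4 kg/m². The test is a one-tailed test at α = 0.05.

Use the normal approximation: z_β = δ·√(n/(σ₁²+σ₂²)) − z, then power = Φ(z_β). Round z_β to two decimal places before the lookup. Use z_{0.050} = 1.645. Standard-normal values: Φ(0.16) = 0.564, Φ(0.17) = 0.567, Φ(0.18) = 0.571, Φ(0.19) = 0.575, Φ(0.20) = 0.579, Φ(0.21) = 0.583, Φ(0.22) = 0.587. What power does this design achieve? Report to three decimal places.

z_β = δ·√(n/(σ₁²+σ₂²)) − z_α
    = 0.4 · √(559/27.25) − 1.645
    = 0.4 · 4.52921 − 1.645
    = 1.8117 − 1.645 = 0.1667 → 0.17
Power = Φ(0.17) = 0.567.

Power ≈ 0.567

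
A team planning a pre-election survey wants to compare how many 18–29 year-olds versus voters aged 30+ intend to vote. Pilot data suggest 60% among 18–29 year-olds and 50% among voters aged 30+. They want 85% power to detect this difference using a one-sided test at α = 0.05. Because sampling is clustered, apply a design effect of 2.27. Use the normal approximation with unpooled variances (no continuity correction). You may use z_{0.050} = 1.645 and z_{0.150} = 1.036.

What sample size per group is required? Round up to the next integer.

n = 800 per group

n = (z_α + z_β)² · [p₁(1−p₁) + p₂(1−p₂)] / (p₁ − p₂)²
  = (1.645 + 1.036)² · (0.60·0.40 + 0.50·0.50) / (0.10)²
  = (2.681)² · (0.2400 + 0.2500) / 0.0100
  = 7.1878 · 0.4900 / 0.0100
  = 352.20
Design effect: 2.27 × 352.20 = 799.49.
Round up → n = 800 per group.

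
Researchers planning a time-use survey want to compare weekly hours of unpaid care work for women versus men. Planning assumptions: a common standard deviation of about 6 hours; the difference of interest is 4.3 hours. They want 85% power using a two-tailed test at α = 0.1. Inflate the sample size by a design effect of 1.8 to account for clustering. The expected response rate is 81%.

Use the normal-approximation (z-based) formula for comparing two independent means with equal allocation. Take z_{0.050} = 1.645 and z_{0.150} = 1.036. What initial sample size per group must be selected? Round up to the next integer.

n = (z_{α/2} + z_β)² · (σ₁² + σ₂²) / δ²
  = (1.645 + 1.036)² · (2·6² = 72) / 4.3²
  = 7.1878 · 72 / 18.49
  = 27.99
Design effect: 1.8 × 27.99 = 50.38.
Adjust for 81% response: 50.38 / 0.81 = 62.20.
Round up → n = 63 per group.

n = 63 per group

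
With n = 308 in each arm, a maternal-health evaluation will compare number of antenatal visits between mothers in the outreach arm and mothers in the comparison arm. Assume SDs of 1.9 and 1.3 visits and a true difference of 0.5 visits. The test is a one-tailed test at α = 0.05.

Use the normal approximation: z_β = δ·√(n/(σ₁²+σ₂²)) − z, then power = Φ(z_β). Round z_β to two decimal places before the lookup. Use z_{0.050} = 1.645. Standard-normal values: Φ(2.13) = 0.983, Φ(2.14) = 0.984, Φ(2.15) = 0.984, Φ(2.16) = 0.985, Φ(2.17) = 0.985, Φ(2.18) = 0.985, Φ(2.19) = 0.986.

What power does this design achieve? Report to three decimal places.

Power ≈ 0.985

z_β = δ·√(n/(σ₁²+σ₂²)) − z_α
    = 0.5 · √(308/5.3) − 1.645
    = 0.5 · 7.62320 − 1.645
    = 3.8116 − 1.645 = 2.1666 → 2.17
Power = Φ(2.17) = 0.985.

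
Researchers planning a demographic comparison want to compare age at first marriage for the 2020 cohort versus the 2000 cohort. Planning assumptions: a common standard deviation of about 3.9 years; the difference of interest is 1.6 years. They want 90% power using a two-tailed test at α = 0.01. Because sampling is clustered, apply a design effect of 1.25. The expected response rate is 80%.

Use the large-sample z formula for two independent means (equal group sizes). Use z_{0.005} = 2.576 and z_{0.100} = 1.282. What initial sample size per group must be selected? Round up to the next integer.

n = (z_{α/2} + z_β)² · (σ₁² + σ₂²) / δ²
  = (2.576 + 1.282)² · (2·3.9² = 30.42) / 1.6²
  = 14.8842 · 30.42 / 2.56
  = 176.87
Design effect: 1.25 × 176.87 = 221.08.
Adjust for 80% response: 221.08 / 0.80 = 276.35.
Round up → n = 277 per group.

n = 277 per group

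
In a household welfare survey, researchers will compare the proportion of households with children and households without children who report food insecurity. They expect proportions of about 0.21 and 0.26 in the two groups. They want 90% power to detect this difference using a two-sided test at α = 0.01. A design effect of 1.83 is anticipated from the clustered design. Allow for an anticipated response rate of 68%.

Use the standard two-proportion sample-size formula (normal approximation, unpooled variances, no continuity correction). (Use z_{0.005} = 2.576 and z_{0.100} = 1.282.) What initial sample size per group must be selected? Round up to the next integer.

n = (z_{α/2} + z_β)² · [p₁(1−p₁) + p₂(1−p₂)] / (p₁ − p₂)²
  = (2.576 + 1.282)² · (0.21·0.79 + 0.26·0.74) / (-0.05)²
  = (3.858)² · (0.1659 + 0.1924) / 0.0025
  = 14.8842 · 0.3583 / 0.0025
  = 2133.20
Design effect: 1.83 × 2133.20 = 3903.75.
Adjust for 68% response: 3903.75 / 0.68 = 5740.81.
Round up → n = 5741 per group.

n = 5741 per group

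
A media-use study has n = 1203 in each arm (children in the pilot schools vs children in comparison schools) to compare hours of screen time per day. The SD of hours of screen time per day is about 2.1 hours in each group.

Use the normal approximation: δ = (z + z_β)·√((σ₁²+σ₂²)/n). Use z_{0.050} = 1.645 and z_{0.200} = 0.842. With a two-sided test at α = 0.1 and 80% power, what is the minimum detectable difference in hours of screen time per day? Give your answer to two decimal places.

δ = (z_{α/2} + z_β) · √((σ₁²+σ₂²)/n)
  = (1.645 + 0.842) · √(8.82/1203)
  = 2.487 · √0.00733
  = 2.487 · 0.0856
  = 0.2129

Minimum detectable difference ≈ 0.21 hours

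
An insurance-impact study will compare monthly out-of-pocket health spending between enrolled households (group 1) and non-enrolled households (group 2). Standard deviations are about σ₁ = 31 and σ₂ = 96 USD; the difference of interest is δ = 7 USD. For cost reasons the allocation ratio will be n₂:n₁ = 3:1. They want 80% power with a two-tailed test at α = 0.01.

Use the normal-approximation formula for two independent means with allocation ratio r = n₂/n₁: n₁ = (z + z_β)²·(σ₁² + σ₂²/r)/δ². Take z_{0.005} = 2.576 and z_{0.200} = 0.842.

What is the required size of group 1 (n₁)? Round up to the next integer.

n₁ = (z_{α/2} + z_β)² · (σ₁² + σ₂²/r) / δ²
   = (2.576 + 0.842)² · (31² + 96²/3) / 7²
   = 11.6827 · (961 + 3072) / 49
   = 11.6827 · 4033 / 49
   = 961.56
Round up → n₁ = 962; n₂ = r·n₁ = 3 × 962 = 2886.

n₁ = 962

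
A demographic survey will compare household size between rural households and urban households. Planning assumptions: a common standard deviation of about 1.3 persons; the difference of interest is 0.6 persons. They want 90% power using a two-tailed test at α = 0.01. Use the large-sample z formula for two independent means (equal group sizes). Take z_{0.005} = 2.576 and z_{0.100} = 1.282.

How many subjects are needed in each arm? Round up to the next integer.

n = (z_{α/2} + z_β)² · (σ₁² + σ₂²) / δ²
  = (2.576 + 1.282)² · (2·1.3² = 3.38) / 0.6²
  = 14.8842 · 3.38 / 0.36
  = 139.75
Round up → n = 140 per group.

n = 140 per group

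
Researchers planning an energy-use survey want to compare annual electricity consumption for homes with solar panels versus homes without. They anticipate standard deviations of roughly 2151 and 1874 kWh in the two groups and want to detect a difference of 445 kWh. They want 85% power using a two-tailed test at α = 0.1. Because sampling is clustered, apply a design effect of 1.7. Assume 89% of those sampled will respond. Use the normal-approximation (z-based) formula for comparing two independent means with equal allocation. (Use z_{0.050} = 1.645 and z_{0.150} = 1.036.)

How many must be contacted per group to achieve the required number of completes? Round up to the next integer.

n = (z_{α/2} + z_β)² · (σ₁² + σ₂²) / δ²
  = (1.645 + 1.036)² · (2151² + 1874² = 8138677) / 445²
  = 7.1878 · 8138677 / 198025
  = 295.41
Design effect: 1.7 × 295.41 = 502.20.
Adjust for 89% response: 502.20 / 0.89 = 564.27.
Round up → n = 565 per group.

n = 565 per group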